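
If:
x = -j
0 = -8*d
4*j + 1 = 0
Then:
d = 0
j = -1/4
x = 1/4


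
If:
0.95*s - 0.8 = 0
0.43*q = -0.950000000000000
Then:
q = -2.21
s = 0.84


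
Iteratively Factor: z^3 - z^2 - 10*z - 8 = (z + 1)*(z^2 - 2*z - 8) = (z + 1)*(z + 2)*(z - 4)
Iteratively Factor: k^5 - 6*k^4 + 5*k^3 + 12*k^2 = (k - 3)*(k^4 - 3*k^3 - 4*k^2) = k*(k - 3)*(k^3 - 3*k^2 - 4*k) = k*(k - 3)*(k + 1)*(k^2 - 4*k) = k*(k - 4)*(k - 3)*(k + 1)*(k)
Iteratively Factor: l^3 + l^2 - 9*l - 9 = (l + 1)*(l^2 - 9) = (l - 3)*(l + 1)*(l + 3)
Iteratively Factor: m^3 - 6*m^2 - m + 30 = (m + 2)*(m^2 - 8*m + 15) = (m - 3)*(m + 2)*(m - 5)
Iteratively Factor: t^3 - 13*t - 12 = (t + 3)*(t^2 - 3*t - 4) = (t - 4)*(t + 3)*(t + 1)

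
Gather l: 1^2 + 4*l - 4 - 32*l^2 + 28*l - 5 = -32*l^2 + 32*l - 8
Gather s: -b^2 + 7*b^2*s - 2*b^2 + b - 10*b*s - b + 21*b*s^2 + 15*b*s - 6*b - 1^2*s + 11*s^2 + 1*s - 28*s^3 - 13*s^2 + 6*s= -3*b^2 - 6*b - 28*s^3 + s^2*(21*b - 2) + s*(7*b^2 + 5*b + 6)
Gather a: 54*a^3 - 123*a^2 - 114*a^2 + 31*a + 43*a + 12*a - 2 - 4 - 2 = 54*a^3 - 237*a^2 + 86*a - 8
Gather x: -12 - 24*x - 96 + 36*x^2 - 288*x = 36*x^2 - 312*x - 108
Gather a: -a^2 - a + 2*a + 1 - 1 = -a^2 + a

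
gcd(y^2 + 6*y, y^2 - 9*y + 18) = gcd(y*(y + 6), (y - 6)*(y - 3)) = 1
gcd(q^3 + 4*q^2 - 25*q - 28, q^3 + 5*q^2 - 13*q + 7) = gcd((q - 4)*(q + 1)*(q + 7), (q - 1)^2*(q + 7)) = q + 7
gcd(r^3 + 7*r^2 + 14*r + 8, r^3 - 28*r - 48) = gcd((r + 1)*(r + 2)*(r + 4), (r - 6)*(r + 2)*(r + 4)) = r^2 + 6*r + 8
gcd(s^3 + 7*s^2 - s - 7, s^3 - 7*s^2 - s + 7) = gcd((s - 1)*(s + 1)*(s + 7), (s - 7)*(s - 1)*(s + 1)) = s^2 - 1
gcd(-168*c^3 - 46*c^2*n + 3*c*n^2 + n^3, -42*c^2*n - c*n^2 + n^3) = 42*c^2 + c*n - n^2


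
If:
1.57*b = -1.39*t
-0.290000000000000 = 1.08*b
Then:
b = -0.27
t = 0.30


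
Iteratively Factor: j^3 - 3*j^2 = (j - 3)*(j^2) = j*(j - 3)*(j)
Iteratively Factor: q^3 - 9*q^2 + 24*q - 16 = (q - 1)*(q^2 - 8*q + 16) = (q - 4)*(q - 1)*(q - 4)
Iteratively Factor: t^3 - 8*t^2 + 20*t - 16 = (t - 4)*(t^2 - 4*t + 4) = (t - 4)*(t - 2)*(t - 2)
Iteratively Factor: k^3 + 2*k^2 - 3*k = (k)*(k^2 + 2*k - 3) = k*(k + 3)*(k - 1)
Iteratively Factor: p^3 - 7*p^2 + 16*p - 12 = (p - 2)*(p^2 - 5*p + 6) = (p - 2)^2*(p - 3)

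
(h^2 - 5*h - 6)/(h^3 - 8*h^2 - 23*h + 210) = (h + 1)/(h^2 - 2*h - 35)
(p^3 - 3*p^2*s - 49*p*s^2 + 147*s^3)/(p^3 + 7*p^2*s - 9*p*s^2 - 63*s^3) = (p - 7*s)/(p + 3*s)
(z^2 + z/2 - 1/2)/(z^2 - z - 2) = (z - 1/2)/(z - 2)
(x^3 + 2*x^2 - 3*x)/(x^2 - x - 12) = x*(x - 1)/(x - 4)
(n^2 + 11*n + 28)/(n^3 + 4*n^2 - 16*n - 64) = (n + 7)/(n^2 - 16)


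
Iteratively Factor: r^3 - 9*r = (r - 3)*(r^2 + 3*r) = r*(r - 3)*(r + 3)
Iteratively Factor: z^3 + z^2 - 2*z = (z)*(z^2 + z - 2) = z*(z + 2)*(z - 1)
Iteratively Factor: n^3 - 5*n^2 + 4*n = (n - 4)*(n^2 - n) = (n - 4)*(n - 1)*(n)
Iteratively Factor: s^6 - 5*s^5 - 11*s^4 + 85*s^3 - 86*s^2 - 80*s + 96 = (s - 3)*(s^5 - 2*s^4 - 17*s^3 + 34*s^2 + 16*s - 32) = (s - 3)*(s + 4)*(s^4 - 6*s^3 + 7*s^2 + 6*s - 8) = (s - 3)*(s - 2)*(s + 4)*(s^3 - 4*s^2 - s + 4) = (s - 4)*(s - 3)*(s - 2)*(s + 4)*(s^2 - 1) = (s - 4)*(s - 3)*(s - 2)*(s + 1)*(s + 4)*(s - 1)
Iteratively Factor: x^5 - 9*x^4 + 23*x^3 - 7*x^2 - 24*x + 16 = (x - 4)*(x^4 - 5*x^3 + 3*x^2 + 5*x - 4) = (x - 4)*(x - 1)*(x^3 - 4*x^2 - x + 4) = (x - 4)*(x - 1)*(x + 1)*(x^2 - 5*x + 4) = (x - 4)*(x - 1)^2*(x + 1)*(x - 4)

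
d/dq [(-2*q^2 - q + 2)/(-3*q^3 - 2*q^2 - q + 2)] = 6*q^2*(-q^2 - q + 3)/(9*q^6 + 12*q^5 + 10*q^4 - 8*q^3 - 7*q^2 - 4*q + 4)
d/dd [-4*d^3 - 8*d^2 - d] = -12*d^2 - 16*d - 1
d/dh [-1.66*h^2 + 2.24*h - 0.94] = 2.24 - 3.32*h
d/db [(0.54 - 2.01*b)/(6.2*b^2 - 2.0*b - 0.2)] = (12.462*b^2 - 6.696*b + 1.482)/(38.44*b^4 - 24.8*b^3 + 1.52*b^2 + 0.8*b + 0.04)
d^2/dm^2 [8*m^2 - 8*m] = 16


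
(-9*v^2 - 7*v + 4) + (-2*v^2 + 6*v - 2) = -11*v^2 - v + 2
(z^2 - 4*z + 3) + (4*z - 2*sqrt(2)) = z^2 - 2*sqrt(2) + 3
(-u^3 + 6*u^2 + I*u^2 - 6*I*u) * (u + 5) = -u^4 + u^3 + I*u^3 + 30*u^2 - I*u^2 - 30*I*u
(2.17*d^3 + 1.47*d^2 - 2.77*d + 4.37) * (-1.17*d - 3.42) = -2.5389*d^4 - 9.1413*d^3 - 1.7865*d^2 + 4.3605*d - 14.9454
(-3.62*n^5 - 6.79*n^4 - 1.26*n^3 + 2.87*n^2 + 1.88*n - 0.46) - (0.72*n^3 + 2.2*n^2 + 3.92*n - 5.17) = -3.62*n^5 - 6.79*n^4 - 1.98*n^3 + 0.67*n^2 - 2.04*n + 4.71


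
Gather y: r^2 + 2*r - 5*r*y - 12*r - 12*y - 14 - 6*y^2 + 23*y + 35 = r^2 - 10*r - 6*y^2 + y*(11 - 5*r) + 21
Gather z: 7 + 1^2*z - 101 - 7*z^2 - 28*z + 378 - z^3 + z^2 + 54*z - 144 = -z^3 - 6*z^2 + 27*z + 140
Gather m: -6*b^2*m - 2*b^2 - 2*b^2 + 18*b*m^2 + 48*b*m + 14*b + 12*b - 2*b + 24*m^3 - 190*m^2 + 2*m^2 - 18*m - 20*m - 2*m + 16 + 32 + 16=-4*b^2 + 24*b + 24*m^3 + m^2*(18*b - 188) + m*(-6*b^2 + 48*b - 40) + 64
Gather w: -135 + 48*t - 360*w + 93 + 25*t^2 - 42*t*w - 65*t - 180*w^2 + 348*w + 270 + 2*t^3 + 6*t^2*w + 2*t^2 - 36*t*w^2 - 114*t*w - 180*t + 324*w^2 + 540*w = 2*t^3 + 27*t^2 - 197*t + w^2*(144 - 36*t) + w*(6*t^2 - 156*t + 528) + 228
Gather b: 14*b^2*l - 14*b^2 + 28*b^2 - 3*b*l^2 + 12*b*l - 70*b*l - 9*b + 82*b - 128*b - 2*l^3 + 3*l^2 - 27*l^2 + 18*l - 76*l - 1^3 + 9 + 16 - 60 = b^2*(14*l + 14) + b*(-3*l^2 - 58*l - 55) - 2*l^3 - 24*l^2 - 58*l - 36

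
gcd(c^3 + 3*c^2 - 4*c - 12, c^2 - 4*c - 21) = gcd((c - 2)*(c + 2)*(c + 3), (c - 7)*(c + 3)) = c + 3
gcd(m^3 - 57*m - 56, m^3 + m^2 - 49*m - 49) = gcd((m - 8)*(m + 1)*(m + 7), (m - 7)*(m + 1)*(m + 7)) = m^2 + 8*m + 7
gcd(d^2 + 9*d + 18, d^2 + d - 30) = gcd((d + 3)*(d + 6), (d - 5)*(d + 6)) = d + 6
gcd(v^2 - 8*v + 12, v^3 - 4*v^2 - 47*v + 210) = v - 6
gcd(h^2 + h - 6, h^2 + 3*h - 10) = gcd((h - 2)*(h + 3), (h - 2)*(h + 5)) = h - 2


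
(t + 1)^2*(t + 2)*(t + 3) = t^4 + 7*t^3 + 17*t^2 + 17*t + 6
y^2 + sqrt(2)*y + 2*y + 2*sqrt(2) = (y + 2)*(y + sqrt(2))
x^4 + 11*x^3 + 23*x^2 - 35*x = x*(x - 1)*(x + 5)*(x + 7)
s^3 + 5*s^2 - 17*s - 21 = (s - 3)*(s + 1)*(s + 7)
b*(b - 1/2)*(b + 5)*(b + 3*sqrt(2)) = b^4 + 3*sqrt(2)*b^3 + 9*b^3/2 - 5*b^2/2 + 27*sqrt(2)*b^2/2 - 15*sqrt(2)*b/2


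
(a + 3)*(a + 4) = a^2 + 7*a + 12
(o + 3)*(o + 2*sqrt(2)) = o^2 + 2*sqrt(2)*o + 3*o + 6*sqrt(2)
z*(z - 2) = z^2 - 2*z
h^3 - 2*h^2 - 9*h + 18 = (h - 3)*(h - 2)*(h + 3)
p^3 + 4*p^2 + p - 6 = (p - 1)*(p + 2)*(p + 3)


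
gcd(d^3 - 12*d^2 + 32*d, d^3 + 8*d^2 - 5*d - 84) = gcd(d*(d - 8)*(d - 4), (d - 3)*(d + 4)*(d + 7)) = 1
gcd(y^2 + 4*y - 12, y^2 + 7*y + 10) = 1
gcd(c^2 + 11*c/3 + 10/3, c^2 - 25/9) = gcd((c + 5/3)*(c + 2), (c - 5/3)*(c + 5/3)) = c + 5/3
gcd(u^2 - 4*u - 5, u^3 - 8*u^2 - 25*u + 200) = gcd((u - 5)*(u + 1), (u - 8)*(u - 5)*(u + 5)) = u - 5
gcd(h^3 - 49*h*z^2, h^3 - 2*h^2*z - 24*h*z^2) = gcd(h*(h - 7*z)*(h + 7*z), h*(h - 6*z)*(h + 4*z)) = h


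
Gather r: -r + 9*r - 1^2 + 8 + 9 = 8*r + 16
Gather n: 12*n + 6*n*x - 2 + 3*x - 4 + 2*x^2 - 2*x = n*(6*x + 12) + 2*x^2 + x - 6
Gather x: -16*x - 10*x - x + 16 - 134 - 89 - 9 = -27*x - 216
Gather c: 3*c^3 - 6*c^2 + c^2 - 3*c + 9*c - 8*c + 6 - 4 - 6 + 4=3*c^3 - 5*c^2 - 2*c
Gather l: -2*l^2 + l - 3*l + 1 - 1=-2*l^2 - 2*l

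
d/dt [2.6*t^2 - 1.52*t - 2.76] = 5.2*t - 1.52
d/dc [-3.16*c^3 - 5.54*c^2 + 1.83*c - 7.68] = -9.48*c^2 - 11.08*c + 1.83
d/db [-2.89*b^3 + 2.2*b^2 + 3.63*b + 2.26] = -8.67*b^2 + 4.4*b + 3.63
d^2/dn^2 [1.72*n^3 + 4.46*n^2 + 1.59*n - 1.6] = 10.32*n + 8.92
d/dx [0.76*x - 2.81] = 0.760000000000000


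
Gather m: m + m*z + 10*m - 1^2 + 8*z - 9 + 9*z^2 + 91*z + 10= m*(z + 11) + 9*z^2 + 99*z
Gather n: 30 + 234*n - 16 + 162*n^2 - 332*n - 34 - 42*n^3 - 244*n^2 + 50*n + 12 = -42*n^3 - 82*n^2 - 48*n - 8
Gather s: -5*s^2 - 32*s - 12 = -5*s^2 - 32*s - 12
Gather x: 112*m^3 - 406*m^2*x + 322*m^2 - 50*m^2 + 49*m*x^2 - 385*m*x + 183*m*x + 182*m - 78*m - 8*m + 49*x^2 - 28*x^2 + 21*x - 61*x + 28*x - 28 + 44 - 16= 112*m^3 + 272*m^2 + 96*m + x^2*(49*m + 21) + x*(-406*m^2 - 202*m - 12)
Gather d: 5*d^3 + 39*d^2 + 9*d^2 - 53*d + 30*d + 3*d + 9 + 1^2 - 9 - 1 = 5*d^3 + 48*d^2 - 20*d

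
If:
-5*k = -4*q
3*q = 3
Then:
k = 4/5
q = 1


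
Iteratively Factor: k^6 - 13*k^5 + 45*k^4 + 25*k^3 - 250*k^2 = (k)*(k^5 - 13*k^4 + 45*k^3 + 25*k^2 - 250*k) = k*(k - 5)*(k^4 - 8*k^3 + 5*k^2 + 50*k) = k*(k - 5)^2*(k^3 - 3*k^2 - 10*k) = k^2*(k - 5)^2*(k^2 - 3*k - 10) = k^2*(k - 5)^2*(k + 2)*(k - 5)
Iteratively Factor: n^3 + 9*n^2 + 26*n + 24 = (n + 3)*(n^2 + 6*n + 8) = (n + 3)*(n + 4)*(n + 2)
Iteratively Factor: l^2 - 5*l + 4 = (l - 4)*(l - 1)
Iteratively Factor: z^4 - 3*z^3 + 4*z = (z - 2)*(z^3 - z^2 - 2*z) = z*(z - 2)*(z^2 - z - 2) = z*(z - 2)*(z + 1)*(z - 2)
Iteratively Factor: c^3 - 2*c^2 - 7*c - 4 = (c + 1)*(c^2 - 3*c - 4) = (c + 1)^2*(c - 4)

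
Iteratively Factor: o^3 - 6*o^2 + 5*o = (o - 1)*(o^2 - 5*o) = o*(o - 1)*(o - 5)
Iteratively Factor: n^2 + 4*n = (n)*(n + 4)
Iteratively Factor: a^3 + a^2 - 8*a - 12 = (a + 2)*(a^2 - a - 6) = (a - 3)*(a + 2)*(a + 2)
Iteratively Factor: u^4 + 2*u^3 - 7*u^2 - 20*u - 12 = (u + 1)*(u^3 + u^2 - 8*u - 12) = (u - 3)*(u + 1)*(u^2 + 4*u + 4) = (u - 3)*(u + 1)*(u + 2)*(u + 2)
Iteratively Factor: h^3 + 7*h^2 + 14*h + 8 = (h + 1)*(h^2 + 6*h + 8) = (h + 1)*(h + 2)*(h + 4)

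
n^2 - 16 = (n - 4)*(n + 4)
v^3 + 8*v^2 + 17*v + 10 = (v + 1)*(v + 2)*(v + 5)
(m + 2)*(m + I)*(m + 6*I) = m^3 + 2*m^2 + 7*I*m^2 - 6*m + 14*I*m - 12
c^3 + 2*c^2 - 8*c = c*(c - 2)*(c + 4)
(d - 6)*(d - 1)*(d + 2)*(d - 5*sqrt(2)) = d^4 - 5*sqrt(2)*d^3 - 5*d^3 - 8*d^2 + 25*sqrt(2)*d^2 + 12*d + 40*sqrt(2)*d - 60*sqrt(2)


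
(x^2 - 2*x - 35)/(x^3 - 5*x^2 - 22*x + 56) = (x + 5)/(x^2 + 2*x - 8)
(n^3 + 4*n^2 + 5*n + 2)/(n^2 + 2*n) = n + 2 + 1/n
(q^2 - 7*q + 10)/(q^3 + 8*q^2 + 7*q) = (q^2 - 7*q + 10)/(q*(q^2 + 8*q + 7))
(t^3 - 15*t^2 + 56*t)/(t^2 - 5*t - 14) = t*(t - 8)/(t + 2)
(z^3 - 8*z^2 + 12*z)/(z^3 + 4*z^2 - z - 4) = z*(z^2 - 8*z + 12)/(z^3 + 4*z^2 - z - 4)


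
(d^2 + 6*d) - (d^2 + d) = 5*d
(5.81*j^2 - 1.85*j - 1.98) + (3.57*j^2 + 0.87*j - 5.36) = 9.38*j^2 - 0.98*j - 7.34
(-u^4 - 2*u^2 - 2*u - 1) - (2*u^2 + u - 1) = -u^4 - 4*u^2 - 3*u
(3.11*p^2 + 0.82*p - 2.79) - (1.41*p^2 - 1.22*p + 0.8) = 1.7*p^2 + 2.04*p - 3.59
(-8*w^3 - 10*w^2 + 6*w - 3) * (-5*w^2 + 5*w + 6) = 40*w^5 + 10*w^4 - 128*w^3 - 15*w^2 + 21*w - 18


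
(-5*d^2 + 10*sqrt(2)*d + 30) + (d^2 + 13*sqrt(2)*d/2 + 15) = -4*d^2 + 33*sqrt(2)*d/2 + 45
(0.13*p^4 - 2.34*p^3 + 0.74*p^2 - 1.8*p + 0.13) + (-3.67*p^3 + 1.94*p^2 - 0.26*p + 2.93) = 0.13*p^4 - 6.01*p^3 + 2.68*p^2 - 2.06*p + 3.06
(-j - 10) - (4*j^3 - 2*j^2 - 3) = -4*j^3 + 2*j^2 - j - 7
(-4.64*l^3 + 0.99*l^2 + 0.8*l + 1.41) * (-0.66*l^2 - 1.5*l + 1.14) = 3.0624*l^5 + 6.3066*l^4 - 7.3026*l^3 - 1.002*l^2 - 1.203*l + 1.6074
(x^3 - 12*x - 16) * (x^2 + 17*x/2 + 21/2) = x^5 + 17*x^4/2 - 3*x^3/2 - 118*x^2 - 262*x - 168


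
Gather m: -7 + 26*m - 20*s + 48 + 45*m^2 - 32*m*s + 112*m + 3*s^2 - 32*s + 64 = 45*m^2 + m*(138 - 32*s) + 3*s^2 - 52*s + 105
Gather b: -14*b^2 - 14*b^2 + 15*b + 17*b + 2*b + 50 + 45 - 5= -28*b^2 + 34*b + 90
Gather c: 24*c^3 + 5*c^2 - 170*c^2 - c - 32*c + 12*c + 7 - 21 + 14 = 24*c^3 - 165*c^2 - 21*c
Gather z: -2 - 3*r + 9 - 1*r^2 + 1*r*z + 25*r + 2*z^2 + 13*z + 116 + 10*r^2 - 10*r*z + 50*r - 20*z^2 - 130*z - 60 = 9*r^2 + 72*r - 18*z^2 + z*(-9*r - 117) + 63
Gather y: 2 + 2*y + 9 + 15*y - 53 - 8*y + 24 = 9*y - 18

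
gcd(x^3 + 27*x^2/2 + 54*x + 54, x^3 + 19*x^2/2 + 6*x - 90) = x^2 + 12*x + 36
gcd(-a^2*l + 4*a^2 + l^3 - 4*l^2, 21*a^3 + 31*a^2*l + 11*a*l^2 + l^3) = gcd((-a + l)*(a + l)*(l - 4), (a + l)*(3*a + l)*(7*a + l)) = a + l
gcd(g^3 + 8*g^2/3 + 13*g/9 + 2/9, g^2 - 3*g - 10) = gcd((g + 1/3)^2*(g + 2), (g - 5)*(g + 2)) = g + 2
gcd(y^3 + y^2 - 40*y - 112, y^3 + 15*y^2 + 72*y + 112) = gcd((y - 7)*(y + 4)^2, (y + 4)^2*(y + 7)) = y^2 + 8*y + 16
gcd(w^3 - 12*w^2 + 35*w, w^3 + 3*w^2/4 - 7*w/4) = w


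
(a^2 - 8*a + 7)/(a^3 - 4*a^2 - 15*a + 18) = (a - 7)/(a^2 - 3*a - 18)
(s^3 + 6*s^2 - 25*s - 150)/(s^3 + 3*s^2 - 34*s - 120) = (s^2 + s - 30)/(s^2 - 2*s - 24)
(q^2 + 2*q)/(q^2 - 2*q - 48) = q*(q + 2)/(q^2 - 2*q - 48)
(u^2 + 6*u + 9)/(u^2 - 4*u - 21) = (u + 3)/(u - 7)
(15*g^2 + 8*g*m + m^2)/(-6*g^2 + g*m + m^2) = (-5*g - m)/(2*g - m)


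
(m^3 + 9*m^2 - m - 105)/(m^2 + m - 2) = (m^3 + 9*m^2 - m - 105)/(m^2 + m - 2)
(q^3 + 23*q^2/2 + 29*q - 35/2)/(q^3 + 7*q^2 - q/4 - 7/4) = 2*(q + 5)/(2*q + 1)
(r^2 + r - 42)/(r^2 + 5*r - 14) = (r - 6)/(r - 2)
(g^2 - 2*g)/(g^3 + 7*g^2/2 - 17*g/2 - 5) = 2*g/(2*g^2 + 11*g + 5)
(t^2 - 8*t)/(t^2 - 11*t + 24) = t/(t - 3)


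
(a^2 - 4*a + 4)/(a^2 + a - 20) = (a^2 - 4*a + 4)/(a^2 + a - 20)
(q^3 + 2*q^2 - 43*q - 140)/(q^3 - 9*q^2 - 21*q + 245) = (q + 4)/(q - 7)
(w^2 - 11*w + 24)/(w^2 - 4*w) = (w^2 - 11*w + 24)/(w*(w - 4))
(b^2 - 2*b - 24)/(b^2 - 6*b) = (b + 4)/b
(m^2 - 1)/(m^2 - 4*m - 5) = (m - 1)/(m - 5)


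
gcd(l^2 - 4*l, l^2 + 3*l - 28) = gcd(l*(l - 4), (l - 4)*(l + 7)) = l - 4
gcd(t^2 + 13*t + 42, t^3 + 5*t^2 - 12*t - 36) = t + 6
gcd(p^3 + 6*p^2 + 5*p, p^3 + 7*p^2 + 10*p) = p^2 + 5*p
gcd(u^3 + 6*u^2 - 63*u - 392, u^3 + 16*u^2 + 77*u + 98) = u^2 + 14*u + 49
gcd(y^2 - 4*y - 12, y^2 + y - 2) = y + 2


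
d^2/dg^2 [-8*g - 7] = 0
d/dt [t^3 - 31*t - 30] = 3*t^2 - 31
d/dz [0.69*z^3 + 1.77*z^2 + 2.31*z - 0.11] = 2.07*z^2 + 3.54*z + 2.31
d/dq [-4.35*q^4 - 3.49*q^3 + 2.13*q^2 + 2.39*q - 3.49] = -17.4*q^3 - 10.47*q^2 + 4.26*q + 2.39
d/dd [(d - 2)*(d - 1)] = 2*d - 3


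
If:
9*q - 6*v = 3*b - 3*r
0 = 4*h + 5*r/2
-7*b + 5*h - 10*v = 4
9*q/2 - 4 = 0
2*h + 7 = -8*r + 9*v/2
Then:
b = 2236/297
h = 740/297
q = 8/9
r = -1184/297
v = -146/33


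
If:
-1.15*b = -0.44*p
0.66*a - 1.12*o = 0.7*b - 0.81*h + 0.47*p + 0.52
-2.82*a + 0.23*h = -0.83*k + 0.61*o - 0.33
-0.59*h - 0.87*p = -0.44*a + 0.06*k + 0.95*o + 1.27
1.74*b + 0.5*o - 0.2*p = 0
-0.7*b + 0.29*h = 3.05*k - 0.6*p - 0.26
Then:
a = 0.85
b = 1.43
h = -1.46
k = 0.35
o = -3.47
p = 3.73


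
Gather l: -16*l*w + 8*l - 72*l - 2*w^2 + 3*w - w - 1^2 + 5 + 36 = l*(-16*w - 64) - 2*w^2 + 2*w + 40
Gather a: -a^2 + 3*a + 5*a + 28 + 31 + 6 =-a^2 + 8*a + 65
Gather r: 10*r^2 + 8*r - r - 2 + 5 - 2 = 10*r^2 + 7*r + 1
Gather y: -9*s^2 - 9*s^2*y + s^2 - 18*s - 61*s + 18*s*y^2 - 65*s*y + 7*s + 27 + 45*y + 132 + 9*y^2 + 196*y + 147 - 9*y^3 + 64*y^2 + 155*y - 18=-8*s^2 - 72*s - 9*y^3 + y^2*(18*s + 73) + y*(-9*s^2 - 65*s + 396) + 288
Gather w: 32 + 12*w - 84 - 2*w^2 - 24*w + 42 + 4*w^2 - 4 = 2*w^2 - 12*w - 14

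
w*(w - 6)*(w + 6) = w^3 - 36*w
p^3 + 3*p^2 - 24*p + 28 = (p - 2)^2*(p + 7)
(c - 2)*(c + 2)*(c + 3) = c^3 + 3*c^2 - 4*c - 12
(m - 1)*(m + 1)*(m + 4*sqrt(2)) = m^3 + 4*sqrt(2)*m^2 - m - 4*sqrt(2)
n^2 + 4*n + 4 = (n + 2)^2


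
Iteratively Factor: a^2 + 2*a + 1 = (a + 1)*(a + 1)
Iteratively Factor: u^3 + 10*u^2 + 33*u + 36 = (u + 3)*(u^2 + 7*u + 12) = (u + 3)*(u + 4)*(u + 3)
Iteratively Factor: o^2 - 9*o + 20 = (o - 5)*(o - 4)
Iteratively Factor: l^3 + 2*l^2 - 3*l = (l + 3)*(l^2 - l) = l*(l + 3)*(l - 1)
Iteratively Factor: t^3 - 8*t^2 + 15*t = (t - 5)*(t^2 - 3*t) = t*(t - 5)*(t - 3)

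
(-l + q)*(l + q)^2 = -l^3 - l^2*q + l*q^2 + q^3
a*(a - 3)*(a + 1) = a^3 - 2*a^2 - 3*a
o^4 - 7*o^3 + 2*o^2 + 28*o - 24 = (o - 6)*(o - 2)*(o - 1)*(o + 2)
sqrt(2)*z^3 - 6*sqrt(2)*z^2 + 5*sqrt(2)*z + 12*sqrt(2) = (z - 4)*(z - 3)*(sqrt(2)*z + sqrt(2))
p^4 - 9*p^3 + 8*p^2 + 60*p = p*(p - 6)*(p - 5)*(p + 2)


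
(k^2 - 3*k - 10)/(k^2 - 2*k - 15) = (k + 2)/(k + 3)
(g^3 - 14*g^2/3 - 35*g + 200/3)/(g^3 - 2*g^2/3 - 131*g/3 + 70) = (g^2 - 3*g - 40)/(g^2 + g - 42)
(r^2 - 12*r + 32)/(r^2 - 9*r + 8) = (r - 4)/(r - 1)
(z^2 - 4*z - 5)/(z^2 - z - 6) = (-z^2 + 4*z + 5)/(-z^2 + z + 6)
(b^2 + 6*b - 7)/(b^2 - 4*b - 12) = (-b^2 - 6*b + 7)/(-b^2 + 4*b + 12)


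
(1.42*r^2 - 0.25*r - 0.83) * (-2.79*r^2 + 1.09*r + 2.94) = -3.9618*r^4 + 2.2453*r^3 + 6.218*r^2 - 1.6397*r - 2.4402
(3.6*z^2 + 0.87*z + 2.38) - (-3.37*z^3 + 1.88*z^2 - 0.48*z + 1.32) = 3.37*z^3 + 1.72*z^2 + 1.35*z + 1.06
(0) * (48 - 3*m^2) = 0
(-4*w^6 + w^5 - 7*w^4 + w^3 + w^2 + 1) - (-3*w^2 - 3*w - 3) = -4*w^6 + w^5 - 7*w^4 + w^3 + 4*w^2 + 3*w + 4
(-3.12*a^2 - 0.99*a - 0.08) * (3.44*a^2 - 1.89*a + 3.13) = -10.7328*a^4 + 2.4912*a^3 - 8.1697*a^2 - 2.9475*a - 0.2504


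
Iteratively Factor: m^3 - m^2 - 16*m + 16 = (m - 4)*(m^2 + 3*m - 4) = (m - 4)*(m + 4)*(m - 1)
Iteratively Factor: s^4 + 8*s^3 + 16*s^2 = (s)*(s^3 + 8*s^2 + 16*s) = s*(s + 4)*(s^2 + 4*s) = s*(s + 4)^2*(s)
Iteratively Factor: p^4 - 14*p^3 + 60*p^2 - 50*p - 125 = (p - 5)*(p^3 - 9*p^2 + 15*p + 25) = (p - 5)^2*(p^2 - 4*p - 5) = (p - 5)^2*(p + 1)*(p - 5)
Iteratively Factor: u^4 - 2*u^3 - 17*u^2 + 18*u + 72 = (u + 2)*(u^3 - 4*u^2 - 9*u + 36) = (u - 3)*(u + 2)*(u^2 - u - 12) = (u - 3)*(u + 2)*(u + 3)*(u - 4)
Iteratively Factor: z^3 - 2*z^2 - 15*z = (z + 3)*(z^2 - 5*z) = (z - 5)*(z + 3)*(z)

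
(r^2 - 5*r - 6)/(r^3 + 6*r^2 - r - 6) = (r - 6)/(r^2 + 5*r - 6)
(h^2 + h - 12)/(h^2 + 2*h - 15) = (h + 4)/(h + 5)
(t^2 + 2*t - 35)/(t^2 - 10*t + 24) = (t^2 + 2*t - 35)/(t^2 - 10*t + 24)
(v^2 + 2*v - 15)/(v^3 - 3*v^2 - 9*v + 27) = (v + 5)/(v^2 - 9)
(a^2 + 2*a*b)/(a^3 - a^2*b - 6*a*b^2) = 1/(a - 3*b)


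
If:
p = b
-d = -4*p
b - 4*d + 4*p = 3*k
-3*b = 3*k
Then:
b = 0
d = 0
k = 0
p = 0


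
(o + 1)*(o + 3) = o^2 + 4*o + 3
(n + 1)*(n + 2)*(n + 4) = n^3 + 7*n^2 + 14*n + 8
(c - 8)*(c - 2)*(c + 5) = c^3 - 5*c^2 - 34*c + 80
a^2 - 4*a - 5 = (a - 5)*(a + 1)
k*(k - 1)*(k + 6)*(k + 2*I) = k^4 + 5*k^3 + 2*I*k^3 - 6*k^2 + 10*I*k^2 - 12*I*k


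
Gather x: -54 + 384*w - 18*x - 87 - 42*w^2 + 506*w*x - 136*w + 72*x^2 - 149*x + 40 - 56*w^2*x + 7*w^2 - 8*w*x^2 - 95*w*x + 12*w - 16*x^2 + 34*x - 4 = -35*w^2 + 260*w + x^2*(56 - 8*w) + x*(-56*w^2 + 411*w - 133) - 105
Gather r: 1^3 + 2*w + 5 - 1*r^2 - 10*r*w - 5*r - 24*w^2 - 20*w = -r^2 + r*(-10*w - 5) - 24*w^2 - 18*w + 6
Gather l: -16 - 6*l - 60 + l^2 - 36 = l^2 - 6*l - 112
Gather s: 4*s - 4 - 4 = 4*s - 8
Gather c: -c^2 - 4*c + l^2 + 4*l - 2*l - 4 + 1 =-c^2 - 4*c + l^2 + 2*l - 3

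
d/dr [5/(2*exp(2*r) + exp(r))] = 5*(-4*exp(r) - 1)*exp(-r)/(2*exp(r) + 1)^2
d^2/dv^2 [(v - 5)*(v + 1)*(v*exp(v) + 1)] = v^3*exp(v) + 2*v^2*exp(v) - 15*v*exp(v) - 18*exp(v) + 2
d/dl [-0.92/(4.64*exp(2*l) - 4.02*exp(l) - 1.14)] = (8.5376*exp(l) - 3.6984)*exp(l)/(-4.64*exp(2*l) + 4.02*exp(l) + 1.14)^2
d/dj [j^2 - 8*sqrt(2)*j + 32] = 2*j - 8*sqrt(2)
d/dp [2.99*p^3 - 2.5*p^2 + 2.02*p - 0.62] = 8.97*p^2 - 5.0*p + 2.02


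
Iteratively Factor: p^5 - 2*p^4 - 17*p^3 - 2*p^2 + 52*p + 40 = (p - 2)*(p^4 - 17*p^2 - 36*p - 20) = (p - 5)*(p - 2)*(p^3 + 5*p^2 + 8*p + 4) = (p - 5)*(p - 2)*(p + 2)*(p^2 + 3*p + 2) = (p - 5)*(p - 2)*(p + 2)^2*(p + 1)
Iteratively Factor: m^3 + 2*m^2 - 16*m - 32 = (m - 4)*(m^2 + 6*m + 8) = (m - 4)*(m + 4)*(m + 2)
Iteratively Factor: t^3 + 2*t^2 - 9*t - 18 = (t + 2)*(t^2 - 9) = (t + 2)*(t + 3)*(t - 3)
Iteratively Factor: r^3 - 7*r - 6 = (r + 1)*(r^2 - r - 6) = (r - 3)*(r + 1)*(r + 2)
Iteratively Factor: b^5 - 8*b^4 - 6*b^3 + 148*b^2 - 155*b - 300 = (b - 5)*(b^4 - 3*b^3 - 21*b^2 + 43*b + 60) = (b - 5)^2*(b^3 + 2*b^2 - 11*b - 12) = (b - 5)^2*(b - 3)*(b^2 + 5*b + 4) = (b - 5)^2*(b - 3)*(b + 4)*(b + 1)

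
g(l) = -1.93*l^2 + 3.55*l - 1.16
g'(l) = 3.55 - 3.86*l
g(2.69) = -5.58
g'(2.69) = -6.83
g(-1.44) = -10.27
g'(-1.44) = 9.11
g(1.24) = 0.27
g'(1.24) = -1.24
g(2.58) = -4.85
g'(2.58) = -6.41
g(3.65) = -13.91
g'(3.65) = -10.54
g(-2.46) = -21.57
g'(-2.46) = 13.05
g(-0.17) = -1.82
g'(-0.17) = 4.21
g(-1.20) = -8.20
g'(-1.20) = 8.18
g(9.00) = -125.54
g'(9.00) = -31.19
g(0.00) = -1.16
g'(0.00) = 3.55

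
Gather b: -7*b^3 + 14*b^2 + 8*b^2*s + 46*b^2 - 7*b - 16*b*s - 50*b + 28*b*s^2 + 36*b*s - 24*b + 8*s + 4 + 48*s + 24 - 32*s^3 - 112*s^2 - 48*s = -7*b^3 + b^2*(8*s + 60) + b*(28*s^2 + 20*s - 81) - 32*s^3 - 112*s^2 + 8*s + 28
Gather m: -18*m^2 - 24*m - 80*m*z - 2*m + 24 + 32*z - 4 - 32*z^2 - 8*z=-18*m^2 + m*(-80*z - 26) - 32*z^2 + 24*z + 20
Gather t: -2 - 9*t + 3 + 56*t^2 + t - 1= 56*t^2 - 8*t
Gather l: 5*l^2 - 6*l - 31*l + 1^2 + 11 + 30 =5*l^2 - 37*l + 42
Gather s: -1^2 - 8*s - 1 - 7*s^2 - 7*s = -7*s^2 - 15*s - 2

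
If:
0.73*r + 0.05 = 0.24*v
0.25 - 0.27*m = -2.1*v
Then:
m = 7.77777777777778*v + 0.925925925925926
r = 0.328767123287671*v - 0.0684931506849315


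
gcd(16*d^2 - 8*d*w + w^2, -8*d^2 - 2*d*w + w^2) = -4*d + w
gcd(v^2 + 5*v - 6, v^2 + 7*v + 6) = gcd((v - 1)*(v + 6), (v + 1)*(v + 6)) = v + 6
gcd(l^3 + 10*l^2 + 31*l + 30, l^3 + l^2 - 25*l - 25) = l + 5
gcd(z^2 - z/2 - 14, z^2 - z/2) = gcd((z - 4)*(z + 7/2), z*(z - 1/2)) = 1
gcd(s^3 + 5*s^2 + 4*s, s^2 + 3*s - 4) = s + 4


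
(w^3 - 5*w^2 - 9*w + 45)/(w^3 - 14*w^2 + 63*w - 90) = (w + 3)/(w - 6)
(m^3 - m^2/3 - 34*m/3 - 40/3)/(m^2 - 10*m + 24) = (3*m^2 + 11*m + 10)/(3*(m - 6))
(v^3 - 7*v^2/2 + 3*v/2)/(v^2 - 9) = v*(2*v - 1)/(2*(v + 3))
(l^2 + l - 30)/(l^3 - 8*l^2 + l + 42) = (l^2 + l - 30)/(l^3 - 8*l^2 + l + 42)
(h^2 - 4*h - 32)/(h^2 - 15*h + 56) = (h + 4)/(h - 7)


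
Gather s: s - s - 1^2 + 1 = 0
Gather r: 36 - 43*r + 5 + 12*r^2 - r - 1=12*r^2 - 44*r + 40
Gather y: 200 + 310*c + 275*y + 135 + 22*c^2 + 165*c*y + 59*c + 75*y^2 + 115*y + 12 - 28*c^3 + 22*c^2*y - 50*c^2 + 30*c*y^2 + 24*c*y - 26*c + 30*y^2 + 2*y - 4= -28*c^3 - 28*c^2 + 343*c + y^2*(30*c + 105) + y*(22*c^2 + 189*c + 392) + 343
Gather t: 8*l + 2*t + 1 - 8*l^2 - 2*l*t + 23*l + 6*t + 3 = -8*l^2 + 31*l + t*(8 - 2*l) + 4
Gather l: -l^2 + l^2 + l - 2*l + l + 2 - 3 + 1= 0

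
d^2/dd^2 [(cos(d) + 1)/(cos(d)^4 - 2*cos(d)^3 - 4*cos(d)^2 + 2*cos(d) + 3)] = (-12 - 3/tan(d)^6 + 58/sin(d)^2 - 30*cos(d)/sin(d)^4 - 69/sin(d)^4 - 33*cos(d)^5/sin(d)^6 + 33*cos(d)/sin(d)^6 + 3/sin(d)^6)/(cos(d) - 3)^3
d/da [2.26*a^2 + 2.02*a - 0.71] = 4.52*a + 2.02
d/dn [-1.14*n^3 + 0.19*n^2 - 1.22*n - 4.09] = -3.42*n^2 + 0.38*n - 1.22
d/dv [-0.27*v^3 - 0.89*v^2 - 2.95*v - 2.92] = -0.81*v^2 - 1.78*v - 2.95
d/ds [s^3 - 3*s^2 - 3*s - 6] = 3*s^2 - 6*s - 3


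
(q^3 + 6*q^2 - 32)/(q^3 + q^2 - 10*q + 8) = (q + 4)/(q - 1)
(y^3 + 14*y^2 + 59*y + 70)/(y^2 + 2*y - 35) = (y^2 + 7*y + 10)/(y - 5)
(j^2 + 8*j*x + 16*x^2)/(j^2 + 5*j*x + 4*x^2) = (j + 4*x)/(j + x)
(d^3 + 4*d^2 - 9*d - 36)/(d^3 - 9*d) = (d + 4)/d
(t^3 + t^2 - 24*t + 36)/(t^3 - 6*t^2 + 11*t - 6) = (t + 6)/(t - 1)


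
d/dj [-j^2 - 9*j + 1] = -2*j - 9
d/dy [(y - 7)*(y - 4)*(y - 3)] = 3*y^2 - 28*y + 61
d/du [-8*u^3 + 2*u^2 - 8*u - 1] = -24*u^2 + 4*u - 8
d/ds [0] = 0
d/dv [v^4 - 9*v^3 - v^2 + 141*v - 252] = 4*v^3 - 27*v^2 - 2*v + 141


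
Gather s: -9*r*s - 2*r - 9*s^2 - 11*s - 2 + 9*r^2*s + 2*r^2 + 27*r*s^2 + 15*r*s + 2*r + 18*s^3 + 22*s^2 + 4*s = 2*r^2 + 18*s^3 + s^2*(27*r + 13) + s*(9*r^2 + 6*r - 7) - 2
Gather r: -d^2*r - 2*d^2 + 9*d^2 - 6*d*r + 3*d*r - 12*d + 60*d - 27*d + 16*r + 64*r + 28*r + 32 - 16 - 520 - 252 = 7*d^2 + 21*d + r*(-d^2 - 3*d + 108) - 756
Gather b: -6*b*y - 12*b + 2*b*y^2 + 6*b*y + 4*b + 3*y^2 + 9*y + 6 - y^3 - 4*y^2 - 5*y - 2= b*(2*y^2 - 8) - y^3 - y^2 + 4*y + 4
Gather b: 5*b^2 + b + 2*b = 5*b^2 + 3*b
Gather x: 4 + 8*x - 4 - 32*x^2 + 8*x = -32*x^2 + 16*x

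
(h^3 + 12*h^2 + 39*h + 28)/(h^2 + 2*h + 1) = (h^2 + 11*h + 28)/(h + 1)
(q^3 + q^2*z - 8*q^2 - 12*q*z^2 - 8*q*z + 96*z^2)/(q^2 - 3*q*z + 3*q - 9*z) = (q^2 + 4*q*z - 8*q - 32*z)/(q + 3)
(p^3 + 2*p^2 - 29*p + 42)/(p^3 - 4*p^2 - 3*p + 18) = (p^2 + 5*p - 14)/(p^2 - p - 6)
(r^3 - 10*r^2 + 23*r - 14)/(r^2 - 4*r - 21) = (r^2 - 3*r + 2)/(r + 3)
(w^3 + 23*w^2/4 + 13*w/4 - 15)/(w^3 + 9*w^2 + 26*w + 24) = (w - 5/4)/(w + 2)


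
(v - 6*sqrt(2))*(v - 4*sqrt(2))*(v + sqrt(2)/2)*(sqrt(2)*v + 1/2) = sqrt(2)*v^4 - 37*v^3/2 + 133*sqrt(2)*v^2/4 + 67*v + 12*sqrt(2)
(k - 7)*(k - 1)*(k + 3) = k^3 - 5*k^2 - 17*k + 21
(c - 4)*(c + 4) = c^2 - 16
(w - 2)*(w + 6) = w^2 + 4*w - 12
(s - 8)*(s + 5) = s^2 - 3*s - 40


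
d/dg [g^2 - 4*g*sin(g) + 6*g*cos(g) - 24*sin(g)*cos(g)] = -6*g*sin(g) - 4*g*cos(g) + 2*g - 4*sin(g) + 6*cos(g) - 24*cos(2*g)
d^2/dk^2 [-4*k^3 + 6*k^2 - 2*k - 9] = 12 - 24*k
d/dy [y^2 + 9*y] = 2*y + 9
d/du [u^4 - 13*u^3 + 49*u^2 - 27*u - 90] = 4*u^3 - 39*u^2 + 98*u - 27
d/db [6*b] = 6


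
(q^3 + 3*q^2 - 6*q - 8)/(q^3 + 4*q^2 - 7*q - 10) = (q + 4)/(q + 5)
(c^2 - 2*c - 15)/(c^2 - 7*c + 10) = (c + 3)/(c - 2)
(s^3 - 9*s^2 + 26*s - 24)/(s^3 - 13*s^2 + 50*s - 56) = (s - 3)/(s - 7)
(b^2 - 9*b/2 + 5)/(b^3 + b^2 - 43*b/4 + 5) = 2*(b - 2)/(2*b^2 + 7*b - 4)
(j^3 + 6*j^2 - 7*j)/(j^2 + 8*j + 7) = j*(j - 1)/(j + 1)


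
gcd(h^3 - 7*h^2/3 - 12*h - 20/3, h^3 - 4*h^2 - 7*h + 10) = h^2 - 3*h - 10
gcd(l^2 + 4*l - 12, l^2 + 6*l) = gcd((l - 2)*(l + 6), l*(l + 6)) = l + 6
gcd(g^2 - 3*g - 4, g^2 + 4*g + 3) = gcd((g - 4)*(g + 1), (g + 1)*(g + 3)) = g + 1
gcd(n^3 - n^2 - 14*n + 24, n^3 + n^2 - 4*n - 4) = n - 2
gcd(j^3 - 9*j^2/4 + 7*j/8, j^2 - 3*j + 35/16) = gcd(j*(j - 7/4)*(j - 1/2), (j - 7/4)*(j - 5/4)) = j - 7/4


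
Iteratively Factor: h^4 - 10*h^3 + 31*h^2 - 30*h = (h - 5)*(h^3 - 5*h^2 + 6*h) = (h - 5)*(h - 3)*(h^2 - 2*h) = (h - 5)*(h - 3)*(h - 2)*(h)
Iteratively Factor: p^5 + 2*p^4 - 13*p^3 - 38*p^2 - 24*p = (p - 4)*(p^4 + 6*p^3 + 11*p^2 + 6*p) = p*(p - 4)*(p^3 + 6*p^2 + 11*p + 6) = p*(p - 4)*(p + 1)*(p^2 + 5*p + 6) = p*(p - 4)*(p + 1)*(p + 3)*(p + 2)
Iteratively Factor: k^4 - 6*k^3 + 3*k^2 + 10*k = (k - 5)*(k^3 - k^2 - 2*k) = (k - 5)*(k - 2)*(k^2 + k) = (k - 5)*(k - 2)*(k + 1)*(k)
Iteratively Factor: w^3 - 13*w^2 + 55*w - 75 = (w - 5)*(w^2 - 8*w + 15) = (w - 5)^2*(w - 3)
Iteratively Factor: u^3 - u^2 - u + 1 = (u - 1)*(u^2 - 1) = (u - 1)*(u + 1)*(u - 1)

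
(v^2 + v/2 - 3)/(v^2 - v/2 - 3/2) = (v + 2)/(v + 1)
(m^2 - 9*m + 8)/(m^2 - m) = (m - 8)/m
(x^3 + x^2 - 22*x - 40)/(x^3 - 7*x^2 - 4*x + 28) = (x^2 - x - 20)/(x^2 - 9*x + 14)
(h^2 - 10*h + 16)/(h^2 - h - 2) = (h - 8)/(h + 1)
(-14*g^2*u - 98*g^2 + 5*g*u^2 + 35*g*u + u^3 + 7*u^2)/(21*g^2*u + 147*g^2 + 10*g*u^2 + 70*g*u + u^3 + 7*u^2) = (-2*g + u)/(3*g + u)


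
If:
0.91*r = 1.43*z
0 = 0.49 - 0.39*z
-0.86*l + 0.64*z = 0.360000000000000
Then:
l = 0.52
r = 1.97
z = 1.26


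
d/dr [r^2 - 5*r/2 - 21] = 2*r - 5/2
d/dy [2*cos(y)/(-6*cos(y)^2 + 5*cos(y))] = -12*sin(y)/(6*cos(y) - 5)^2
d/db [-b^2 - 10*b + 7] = -2*b - 10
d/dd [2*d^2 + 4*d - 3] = 4*d + 4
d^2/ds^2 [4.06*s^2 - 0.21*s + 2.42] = 8.12000000000000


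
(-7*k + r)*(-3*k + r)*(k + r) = 21*k^3 + 11*k^2*r - 9*k*r^2 + r^3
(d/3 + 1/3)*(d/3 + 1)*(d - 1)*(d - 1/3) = d^4/9 + 8*d^3/27 - 2*d^2/9 - 8*d/27 + 1/9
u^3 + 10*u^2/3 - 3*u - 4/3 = (u - 1)*(u + 1/3)*(u + 4)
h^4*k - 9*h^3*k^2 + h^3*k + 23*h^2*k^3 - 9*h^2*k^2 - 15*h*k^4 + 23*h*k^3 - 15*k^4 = (h - 5*k)*(h - 3*k)*(h - k)*(h*k + k)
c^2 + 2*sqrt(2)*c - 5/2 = (c - sqrt(2)/2)*(c + 5*sqrt(2)/2)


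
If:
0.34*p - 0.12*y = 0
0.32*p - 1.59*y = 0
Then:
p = 0.00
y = 0.00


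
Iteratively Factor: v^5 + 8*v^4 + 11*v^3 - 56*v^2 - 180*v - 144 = (v + 4)*(v^4 + 4*v^3 - 5*v^2 - 36*v - 36) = (v + 3)*(v + 4)*(v^3 + v^2 - 8*v - 12) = (v - 3)*(v + 3)*(v + 4)*(v^2 + 4*v + 4) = (v - 3)*(v + 2)*(v + 3)*(v + 4)*(v + 2)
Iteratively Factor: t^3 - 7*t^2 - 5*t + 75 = (t - 5)*(t^2 - 2*t - 15) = (t - 5)*(t + 3)*(t - 5)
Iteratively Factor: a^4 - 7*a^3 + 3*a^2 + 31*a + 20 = (a - 4)*(a^3 - 3*a^2 - 9*a - 5) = (a - 4)*(a + 1)*(a^2 - 4*a - 5) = (a - 5)*(a - 4)*(a + 1)*(a + 1)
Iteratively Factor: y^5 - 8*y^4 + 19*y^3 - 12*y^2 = (y)*(y^4 - 8*y^3 + 19*y^2 - 12*y) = y*(y - 3)*(y^3 - 5*y^2 + 4*y) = y*(y - 4)*(y - 3)*(y^2 - y) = y^2*(y - 4)*(y - 3)*(y - 1)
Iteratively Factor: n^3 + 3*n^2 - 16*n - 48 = (n - 4)*(n^2 + 7*n + 12) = (n - 4)*(n + 3)*(n + 4)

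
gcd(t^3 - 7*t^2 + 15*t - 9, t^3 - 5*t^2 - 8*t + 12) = t - 1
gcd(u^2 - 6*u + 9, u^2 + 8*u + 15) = 1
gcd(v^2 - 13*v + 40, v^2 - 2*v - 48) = v - 8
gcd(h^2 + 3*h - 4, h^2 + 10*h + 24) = h + 4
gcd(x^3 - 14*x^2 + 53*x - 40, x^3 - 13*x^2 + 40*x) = x^2 - 13*x + 40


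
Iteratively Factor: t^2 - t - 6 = (t + 2)*(t - 3)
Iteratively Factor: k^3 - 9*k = (k - 3)*(k^2 + 3*k) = (k - 3)*(k + 3)*(k)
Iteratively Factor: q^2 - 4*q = (q)*(q - 4)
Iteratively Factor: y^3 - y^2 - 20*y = (y)*(y^2 - y - 20) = y*(y + 4)*(y - 5)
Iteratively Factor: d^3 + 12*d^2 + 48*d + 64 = (d + 4)*(d^2 + 8*d + 16) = (d + 4)^2*(d + 4)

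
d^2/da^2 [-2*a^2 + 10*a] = -4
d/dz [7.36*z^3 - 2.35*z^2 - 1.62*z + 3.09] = 22.08*z^2 - 4.7*z - 1.62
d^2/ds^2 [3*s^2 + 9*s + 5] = 6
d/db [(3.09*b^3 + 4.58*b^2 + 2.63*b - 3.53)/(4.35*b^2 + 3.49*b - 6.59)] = (13.4415*b^4 + 21.5682*b^3 - 56.5456*b^2 - 29.6534*b - 5.012)/(18.9225*b^4 + 30.363*b^3 - 45.1529*b^2 - 45.9982*b + 43.4281)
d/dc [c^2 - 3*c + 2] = 2*c - 3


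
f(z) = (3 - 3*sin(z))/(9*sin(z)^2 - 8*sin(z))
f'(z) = (3 - 3*sin(z))*(-18*sin(z)*cos(z) + 8*cos(z))/(9*sin(z)^2 - 8*sin(z))^2 - 3*cos(z)/(9*sin(z)^2 - 8*sin(z))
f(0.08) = -4.74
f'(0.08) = 58.47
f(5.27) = 0.42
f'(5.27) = 0.27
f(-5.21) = -4.53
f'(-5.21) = -192.31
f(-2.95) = 1.93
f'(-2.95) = -10.12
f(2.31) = -0.79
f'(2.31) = 0.79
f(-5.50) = -0.76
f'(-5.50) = -0.34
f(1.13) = 2.27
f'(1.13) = -73.58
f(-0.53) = 0.71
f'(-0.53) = 1.25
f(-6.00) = -1.41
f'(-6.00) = 4.50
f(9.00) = -1.00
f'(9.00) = -1.84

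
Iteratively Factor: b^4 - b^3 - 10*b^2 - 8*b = (b - 4)*(b^3 + 3*b^2 + 2*b) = (b - 4)*(b + 1)*(b^2 + 2*b) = (b - 4)*(b + 1)*(b + 2)*(b)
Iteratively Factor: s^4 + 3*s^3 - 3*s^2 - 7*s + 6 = (s - 1)*(s^3 + 4*s^2 + s - 6) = (s - 1)*(s + 3)*(s^2 + s - 2) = (s - 1)^2*(s + 3)*(s + 2)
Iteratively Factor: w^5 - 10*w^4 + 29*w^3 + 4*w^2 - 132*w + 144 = (w + 2)*(w^4 - 12*w^3 + 53*w^2 - 102*w + 72) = (w - 2)*(w + 2)*(w^3 - 10*w^2 + 33*w - 36) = (w - 3)*(w - 2)*(w + 2)*(w^2 - 7*w + 12) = (w - 4)*(w - 3)*(w - 2)*(w + 2)*(w - 3)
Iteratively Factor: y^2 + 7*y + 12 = (y + 4)*(y + 3)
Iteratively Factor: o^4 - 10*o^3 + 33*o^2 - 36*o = (o - 3)*(o^3 - 7*o^2 + 12*o) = (o - 4)*(o - 3)*(o^2 - 3*o) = (o - 4)*(o - 3)^2*(o)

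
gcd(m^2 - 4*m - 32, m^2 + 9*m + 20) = m + 4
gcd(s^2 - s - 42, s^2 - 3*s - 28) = s - 7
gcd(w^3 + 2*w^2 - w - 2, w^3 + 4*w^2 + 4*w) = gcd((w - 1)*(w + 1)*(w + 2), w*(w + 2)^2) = w + 2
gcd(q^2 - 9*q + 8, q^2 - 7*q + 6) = q - 1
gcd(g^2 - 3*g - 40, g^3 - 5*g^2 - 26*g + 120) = g + 5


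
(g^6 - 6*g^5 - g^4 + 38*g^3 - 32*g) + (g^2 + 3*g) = g^6 - 6*g^5 - g^4 + 38*g^3 + g^2 - 29*g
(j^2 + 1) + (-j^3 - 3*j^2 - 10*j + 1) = -j^3 - 2*j^2 - 10*j + 2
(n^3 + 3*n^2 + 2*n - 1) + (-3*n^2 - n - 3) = n^3 + n - 4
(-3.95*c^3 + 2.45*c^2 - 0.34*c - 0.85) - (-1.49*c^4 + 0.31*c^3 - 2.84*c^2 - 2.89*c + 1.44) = 1.49*c^4 - 4.26*c^3 + 5.29*c^2 + 2.55*c - 2.29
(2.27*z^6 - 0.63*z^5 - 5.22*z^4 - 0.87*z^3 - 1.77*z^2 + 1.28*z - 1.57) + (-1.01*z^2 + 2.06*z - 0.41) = 2.27*z^6 - 0.63*z^5 - 5.22*z^4 - 0.87*z^3 - 2.78*z^2 + 3.34*z - 1.98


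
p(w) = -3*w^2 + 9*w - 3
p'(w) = 9 - 6*w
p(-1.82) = -29.32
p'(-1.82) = 19.92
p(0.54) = 0.99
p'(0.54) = 5.76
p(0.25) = -0.94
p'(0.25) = 7.50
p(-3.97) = -86.01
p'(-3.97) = 32.82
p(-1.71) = -27.16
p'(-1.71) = 19.26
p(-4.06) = -88.99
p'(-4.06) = 33.36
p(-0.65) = -10.12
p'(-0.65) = 12.90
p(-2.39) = -41.65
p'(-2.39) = 23.34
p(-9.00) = -327.00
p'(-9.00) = 63.00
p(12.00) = -327.00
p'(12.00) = -63.00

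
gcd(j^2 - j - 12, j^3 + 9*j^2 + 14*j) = 1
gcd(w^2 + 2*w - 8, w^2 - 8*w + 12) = w - 2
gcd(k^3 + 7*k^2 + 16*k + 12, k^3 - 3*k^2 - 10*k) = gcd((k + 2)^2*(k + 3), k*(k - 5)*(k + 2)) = k + 2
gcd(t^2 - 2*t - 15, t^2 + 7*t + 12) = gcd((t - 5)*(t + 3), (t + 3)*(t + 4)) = t + 3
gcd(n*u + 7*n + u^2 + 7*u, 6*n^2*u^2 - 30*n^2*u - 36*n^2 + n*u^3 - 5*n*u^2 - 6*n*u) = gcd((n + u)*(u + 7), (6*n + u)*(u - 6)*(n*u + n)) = 1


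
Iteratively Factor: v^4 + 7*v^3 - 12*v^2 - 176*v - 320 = (v + 4)*(v^3 + 3*v^2 - 24*v - 80) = (v + 4)^2*(v^2 - v - 20) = (v + 4)^3*(v - 5)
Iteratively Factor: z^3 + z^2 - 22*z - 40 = (z + 2)*(z^2 - z - 20) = (z - 5)*(z + 2)*(z + 4)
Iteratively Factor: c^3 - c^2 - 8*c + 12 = (c - 2)*(c^2 + c - 6) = (c - 2)*(c + 3)*(c - 2)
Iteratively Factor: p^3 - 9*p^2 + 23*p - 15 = (p - 3)*(p^2 - 6*p + 5) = (p - 3)*(p - 1)*(p - 5)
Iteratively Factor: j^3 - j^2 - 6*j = (j + 2)*(j^2 - 3*j) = (j - 3)*(j + 2)*(j)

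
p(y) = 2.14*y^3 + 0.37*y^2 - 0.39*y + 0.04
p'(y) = 6.42*y^2 + 0.74*y - 0.39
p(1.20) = 3.80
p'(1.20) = 9.74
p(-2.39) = -26.13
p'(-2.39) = 34.51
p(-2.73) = -39.68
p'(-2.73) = 45.44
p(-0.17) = 0.11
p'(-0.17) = -0.33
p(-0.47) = 0.08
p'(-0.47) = 0.68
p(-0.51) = 0.05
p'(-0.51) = 0.90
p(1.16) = 3.43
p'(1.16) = 9.11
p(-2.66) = -36.58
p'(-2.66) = 43.07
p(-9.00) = -1526.54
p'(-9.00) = 512.97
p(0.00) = 0.04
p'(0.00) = -0.39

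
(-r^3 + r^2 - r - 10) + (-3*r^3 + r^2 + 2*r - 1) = -4*r^3 + 2*r^2 + r - 11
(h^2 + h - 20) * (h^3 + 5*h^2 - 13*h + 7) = h^5 + 6*h^4 - 28*h^3 - 106*h^2 + 267*h - 140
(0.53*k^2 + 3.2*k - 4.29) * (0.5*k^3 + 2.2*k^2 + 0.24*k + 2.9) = 0.265*k^5 + 2.766*k^4 + 5.0222*k^3 - 7.133*k^2 + 8.2504*k - 12.441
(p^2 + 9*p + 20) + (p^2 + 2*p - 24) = 2*p^2 + 11*p - 4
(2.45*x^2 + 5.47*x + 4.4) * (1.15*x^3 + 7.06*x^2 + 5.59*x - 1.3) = 2.8175*x^5 + 23.5875*x^4 + 57.3737*x^3 + 58.4563*x^2 + 17.485*x - 5.72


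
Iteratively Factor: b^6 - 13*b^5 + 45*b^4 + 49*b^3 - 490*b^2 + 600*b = (b + 3)*(b^5 - 16*b^4 + 93*b^3 - 230*b^2 + 200*b) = b*(b + 3)*(b^4 - 16*b^3 + 93*b^2 - 230*b + 200) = b*(b - 2)*(b + 3)*(b^3 - 14*b^2 + 65*b - 100) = b*(b - 5)*(b - 2)*(b + 3)*(b^2 - 9*b + 20) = b*(b - 5)^2*(b - 2)*(b + 3)*(b - 4)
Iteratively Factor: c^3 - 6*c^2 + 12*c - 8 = (c - 2)*(c^2 - 4*c + 4) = (c - 2)^2*(c - 2)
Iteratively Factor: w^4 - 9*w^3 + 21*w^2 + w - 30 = (w + 1)*(w^3 - 10*w^2 + 31*w - 30) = (w - 3)*(w + 1)*(w^2 - 7*w + 10) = (w - 3)*(w - 2)*(w + 1)*(w - 5)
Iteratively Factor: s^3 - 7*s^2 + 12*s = (s)*(s^2 - 7*s + 12) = s*(s - 3)*(s - 4)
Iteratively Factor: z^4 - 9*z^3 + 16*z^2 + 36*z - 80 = (z - 2)*(z^3 - 7*z^2 + 2*z + 40) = (z - 2)*(z + 2)*(z^2 - 9*z + 20) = (z - 4)*(z - 2)*(z + 2)*(z - 5)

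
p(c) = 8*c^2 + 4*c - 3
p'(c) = 16*c + 4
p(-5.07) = 182.36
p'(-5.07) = -77.12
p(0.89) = 6.90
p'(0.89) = 18.24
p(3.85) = 130.98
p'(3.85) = 65.60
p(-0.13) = -3.38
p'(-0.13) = 1.92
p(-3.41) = 76.38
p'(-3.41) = -50.56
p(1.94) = 34.87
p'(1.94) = 35.04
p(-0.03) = -3.11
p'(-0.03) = 3.52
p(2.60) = 61.48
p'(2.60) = 45.60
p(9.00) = 681.00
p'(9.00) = 148.00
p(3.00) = 81.00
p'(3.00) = 52.00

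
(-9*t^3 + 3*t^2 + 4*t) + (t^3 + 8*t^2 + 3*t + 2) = -8*t^3 + 11*t^2 + 7*t + 2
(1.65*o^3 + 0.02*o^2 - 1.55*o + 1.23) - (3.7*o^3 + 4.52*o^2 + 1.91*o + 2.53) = -2.05*o^3 - 4.5*o^2 - 3.46*o - 1.3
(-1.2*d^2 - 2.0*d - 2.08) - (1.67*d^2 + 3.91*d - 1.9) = -2.87*d^2 - 5.91*d - 0.18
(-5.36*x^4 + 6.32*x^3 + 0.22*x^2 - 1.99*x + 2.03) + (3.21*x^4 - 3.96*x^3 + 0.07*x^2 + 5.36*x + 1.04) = -2.15*x^4 + 2.36*x^3 + 0.29*x^2 + 3.37*x + 3.07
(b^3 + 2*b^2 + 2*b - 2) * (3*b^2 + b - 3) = 3*b^5 + 7*b^4 + 5*b^3 - 10*b^2 - 8*b + 6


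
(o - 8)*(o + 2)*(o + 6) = o^3 - 52*o - 96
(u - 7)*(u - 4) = u^2 - 11*u + 28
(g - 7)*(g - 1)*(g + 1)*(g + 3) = g^4 - 4*g^3 - 22*g^2 + 4*g + 21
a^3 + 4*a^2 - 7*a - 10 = (a - 2)*(a + 1)*(a + 5)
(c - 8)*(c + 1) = c^2 - 7*c - 8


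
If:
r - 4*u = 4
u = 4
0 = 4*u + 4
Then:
No Solution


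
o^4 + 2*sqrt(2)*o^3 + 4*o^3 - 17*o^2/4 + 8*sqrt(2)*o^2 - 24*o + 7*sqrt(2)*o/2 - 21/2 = (o + 1/2)*(o + 7/2)*(o - sqrt(2))*(o + 3*sqrt(2))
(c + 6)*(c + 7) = c^2 + 13*c + 42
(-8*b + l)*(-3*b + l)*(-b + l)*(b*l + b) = -24*b^4*l - 24*b^4 + 35*b^3*l^2 + 35*b^3*l - 12*b^2*l^3 - 12*b^2*l^2 + b*l^4 + b*l^3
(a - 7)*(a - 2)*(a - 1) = a^3 - 10*a^2 + 23*a - 14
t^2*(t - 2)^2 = t^4 - 4*t^3 + 4*t^2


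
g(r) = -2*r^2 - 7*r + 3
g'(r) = -4*r - 7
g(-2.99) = 6.05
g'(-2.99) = 4.96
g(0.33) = 0.47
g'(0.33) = -8.32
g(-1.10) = 8.28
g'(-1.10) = -2.60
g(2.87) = -33.56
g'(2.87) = -18.48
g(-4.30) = -3.88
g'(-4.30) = 10.20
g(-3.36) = 3.94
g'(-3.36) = 6.44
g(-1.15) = 8.40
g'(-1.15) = -2.40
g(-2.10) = 8.88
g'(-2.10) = 1.40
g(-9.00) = -96.00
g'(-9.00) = 29.00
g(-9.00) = -96.00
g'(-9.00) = 29.00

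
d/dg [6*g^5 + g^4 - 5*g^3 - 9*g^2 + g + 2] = 30*g^4 + 4*g^3 - 15*g^2 - 18*g + 1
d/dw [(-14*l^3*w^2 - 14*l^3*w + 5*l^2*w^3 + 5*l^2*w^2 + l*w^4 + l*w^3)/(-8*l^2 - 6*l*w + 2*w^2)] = l*(112*l^4*w + 56*l^4 - 18*l^3*w^2 - 40*l^3*w - 46*l^2*w^3 - 13*l^2*w^2 - 4*l*w^4 - 6*l*w^3 + 2*w^5 + w^4)/(2*(16*l^4 + 24*l^3*w + l^2*w^2 - 6*l*w^3 + w^4))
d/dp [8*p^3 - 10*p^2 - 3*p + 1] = 24*p^2 - 20*p - 3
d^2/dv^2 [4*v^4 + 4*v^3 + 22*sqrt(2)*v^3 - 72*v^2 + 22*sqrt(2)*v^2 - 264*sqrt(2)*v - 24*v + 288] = 48*v^2 + 24*v + 132*sqrt(2)*v - 144 + 44*sqrt(2)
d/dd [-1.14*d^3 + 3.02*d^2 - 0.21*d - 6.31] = -3.42*d^2 + 6.04*d - 0.21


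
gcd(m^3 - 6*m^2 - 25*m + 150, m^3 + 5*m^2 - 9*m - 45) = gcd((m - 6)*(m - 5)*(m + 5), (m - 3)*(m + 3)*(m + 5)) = m + 5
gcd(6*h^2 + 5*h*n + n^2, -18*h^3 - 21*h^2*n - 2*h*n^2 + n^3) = 3*h + n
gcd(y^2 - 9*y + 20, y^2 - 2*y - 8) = y - 4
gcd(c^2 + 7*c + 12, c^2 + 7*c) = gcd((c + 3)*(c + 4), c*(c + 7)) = 1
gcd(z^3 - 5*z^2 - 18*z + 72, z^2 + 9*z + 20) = z + 4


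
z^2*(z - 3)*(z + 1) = z^4 - 2*z^3 - 3*z^2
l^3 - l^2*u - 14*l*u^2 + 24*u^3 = (l - 3*u)*(l - 2*u)*(l + 4*u)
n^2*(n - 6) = n^3 - 6*n^2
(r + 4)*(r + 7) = r^2 + 11*r + 28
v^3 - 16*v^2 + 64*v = v*(v - 8)^2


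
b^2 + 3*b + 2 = (b + 1)*(b + 2)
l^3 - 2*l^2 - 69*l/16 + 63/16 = (l - 3)*(l - 3/4)*(l + 7/4)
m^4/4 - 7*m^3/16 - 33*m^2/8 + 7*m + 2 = (m/4 + 1)*(m - 4)*(m - 2)*(m + 1/4)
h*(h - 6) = h^2 - 6*h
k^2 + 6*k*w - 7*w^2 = (k - w)*(k + 7*w)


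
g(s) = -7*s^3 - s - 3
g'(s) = -21*s^2 - 1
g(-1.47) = 20.71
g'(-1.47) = -46.38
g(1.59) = -32.73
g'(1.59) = -54.09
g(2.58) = -125.79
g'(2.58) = -140.78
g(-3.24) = 238.33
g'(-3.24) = -221.45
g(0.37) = -3.72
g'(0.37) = -3.87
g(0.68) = -5.88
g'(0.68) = -10.71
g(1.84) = -48.45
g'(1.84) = -72.10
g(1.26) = -18.26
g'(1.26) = -34.34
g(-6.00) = 1515.00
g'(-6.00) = -757.00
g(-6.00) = 1515.00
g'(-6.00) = -757.00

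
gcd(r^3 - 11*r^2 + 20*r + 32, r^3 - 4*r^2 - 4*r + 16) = r - 4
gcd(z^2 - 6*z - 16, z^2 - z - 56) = z - 8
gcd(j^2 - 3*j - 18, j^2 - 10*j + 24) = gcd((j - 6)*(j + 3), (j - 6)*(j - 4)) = j - 6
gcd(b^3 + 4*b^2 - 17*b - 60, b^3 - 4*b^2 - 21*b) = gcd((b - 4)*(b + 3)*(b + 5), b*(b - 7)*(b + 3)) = b + 3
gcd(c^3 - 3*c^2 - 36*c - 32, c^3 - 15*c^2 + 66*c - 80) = c - 8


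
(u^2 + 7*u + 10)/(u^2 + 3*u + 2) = (u + 5)/(u + 1)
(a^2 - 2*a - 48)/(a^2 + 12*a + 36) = (a - 8)/(a + 6)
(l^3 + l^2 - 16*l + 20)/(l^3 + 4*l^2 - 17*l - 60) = (l^2 - 4*l + 4)/(l^2 - l - 12)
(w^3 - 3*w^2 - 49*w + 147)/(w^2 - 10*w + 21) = w + 7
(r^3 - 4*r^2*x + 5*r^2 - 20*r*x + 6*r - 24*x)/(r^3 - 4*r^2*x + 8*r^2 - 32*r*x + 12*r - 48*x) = (r + 3)/(r + 6)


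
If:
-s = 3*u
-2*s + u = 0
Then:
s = 0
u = 0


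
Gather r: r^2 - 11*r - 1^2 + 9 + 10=r^2 - 11*r + 18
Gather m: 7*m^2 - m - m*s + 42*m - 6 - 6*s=7*m^2 + m*(41 - s) - 6*s - 6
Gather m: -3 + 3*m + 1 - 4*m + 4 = 2 - m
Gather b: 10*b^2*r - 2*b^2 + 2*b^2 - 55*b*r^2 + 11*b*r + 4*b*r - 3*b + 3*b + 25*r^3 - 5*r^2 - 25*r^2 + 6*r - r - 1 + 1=10*b^2*r + b*(-55*r^2 + 15*r) + 25*r^3 - 30*r^2 + 5*r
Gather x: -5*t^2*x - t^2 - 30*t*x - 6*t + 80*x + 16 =-t^2 - 6*t + x*(-5*t^2 - 30*t + 80) + 16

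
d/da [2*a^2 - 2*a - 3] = 4*a - 2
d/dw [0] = 0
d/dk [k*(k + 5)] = 2*k + 5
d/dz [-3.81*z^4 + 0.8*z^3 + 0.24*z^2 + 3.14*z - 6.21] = -15.24*z^3 + 2.4*z^2 + 0.48*z + 3.14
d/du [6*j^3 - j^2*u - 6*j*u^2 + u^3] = -j^2 - 12*j*u + 3*u^2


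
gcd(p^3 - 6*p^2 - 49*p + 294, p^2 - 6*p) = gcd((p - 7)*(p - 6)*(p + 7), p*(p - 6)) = p - 6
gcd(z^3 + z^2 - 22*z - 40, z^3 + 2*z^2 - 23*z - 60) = z^2 - z - 20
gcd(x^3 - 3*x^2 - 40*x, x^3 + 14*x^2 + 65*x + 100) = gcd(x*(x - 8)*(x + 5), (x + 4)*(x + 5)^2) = x + 5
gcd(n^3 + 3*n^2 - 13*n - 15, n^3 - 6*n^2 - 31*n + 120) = n^2 + 2*n - 15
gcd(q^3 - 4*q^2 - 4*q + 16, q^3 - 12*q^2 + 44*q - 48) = q^2 - 6*q + 8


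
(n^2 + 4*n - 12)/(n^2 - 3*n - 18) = (-n^2 - 4*n + 12)/(-n^2 + 3*n + 18)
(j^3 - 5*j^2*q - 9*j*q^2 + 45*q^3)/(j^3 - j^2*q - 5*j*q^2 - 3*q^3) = (j^2 - 2*j*q - 15*q^2)/(j^2 + 2*j*q + q^2)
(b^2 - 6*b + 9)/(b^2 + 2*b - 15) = (b - 3)/(b + 5)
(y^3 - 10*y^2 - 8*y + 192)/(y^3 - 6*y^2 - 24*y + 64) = (y - 6)/(y - 2)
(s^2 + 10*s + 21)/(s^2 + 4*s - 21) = (s + 3)/(s - 3)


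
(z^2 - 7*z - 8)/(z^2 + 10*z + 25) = (z^2 - 7*z - 8)/(z^2 + 10*z + 25)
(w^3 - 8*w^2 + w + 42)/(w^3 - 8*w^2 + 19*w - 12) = (w^2 - 5*w - 14)/(w^2 - 5*w + 4)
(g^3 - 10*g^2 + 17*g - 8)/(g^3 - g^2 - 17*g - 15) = (-g^3 + 10*g^2 - 17*g + 8)/(-g^3 + g^2 + 17*g + 15)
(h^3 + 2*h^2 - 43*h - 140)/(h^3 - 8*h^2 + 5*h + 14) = (h^2 + 9*h + 20)/(h^2 - h - 2)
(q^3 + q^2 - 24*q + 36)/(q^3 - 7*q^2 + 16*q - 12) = (q + 6)/(q - 2)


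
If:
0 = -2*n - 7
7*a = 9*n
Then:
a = -9/2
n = -7/2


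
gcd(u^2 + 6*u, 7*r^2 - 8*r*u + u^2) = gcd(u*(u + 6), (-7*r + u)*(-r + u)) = 1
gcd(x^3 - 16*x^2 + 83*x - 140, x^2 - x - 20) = x - 5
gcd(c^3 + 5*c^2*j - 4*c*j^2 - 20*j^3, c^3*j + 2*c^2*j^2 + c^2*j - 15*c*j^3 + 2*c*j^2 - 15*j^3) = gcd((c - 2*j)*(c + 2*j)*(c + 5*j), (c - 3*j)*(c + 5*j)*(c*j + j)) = c + 5*j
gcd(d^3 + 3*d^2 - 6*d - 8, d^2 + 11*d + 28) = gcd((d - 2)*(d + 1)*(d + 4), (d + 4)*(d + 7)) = d + 4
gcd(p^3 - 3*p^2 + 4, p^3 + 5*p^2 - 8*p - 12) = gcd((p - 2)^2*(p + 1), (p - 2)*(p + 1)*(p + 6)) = p^2 - p - 2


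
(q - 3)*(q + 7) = q^2 + 4*q - 21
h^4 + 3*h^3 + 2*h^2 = h^2*(h + 1)*(h + 2)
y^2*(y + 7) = y^3 + 7*y^2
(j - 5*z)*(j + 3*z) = j^2 - 2*j*z - 15*z^2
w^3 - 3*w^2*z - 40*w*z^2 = w*(w - 8*z)*(w + 5*z)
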